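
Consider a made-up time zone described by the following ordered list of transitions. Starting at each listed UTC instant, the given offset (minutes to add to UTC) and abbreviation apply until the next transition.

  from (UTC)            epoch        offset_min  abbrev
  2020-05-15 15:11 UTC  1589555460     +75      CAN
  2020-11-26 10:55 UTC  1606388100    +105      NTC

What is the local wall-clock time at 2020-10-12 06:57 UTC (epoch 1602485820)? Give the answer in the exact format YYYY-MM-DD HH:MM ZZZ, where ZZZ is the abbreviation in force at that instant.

2020-10-12 08:12 CAN

Query: 2020-10-12 06:57 UTC
Rule 1/2 (CAN, +01:15): 2020-05-15 15:11 UTC ≤ query < 2020-11-26 10:55 UTC
6·60 + 57 + 75 = 492 min
492 = 0·1440 + 492; 492 = 8·60 + 12 → 08:12, same day
→ 2020-10-12 08:12 CAN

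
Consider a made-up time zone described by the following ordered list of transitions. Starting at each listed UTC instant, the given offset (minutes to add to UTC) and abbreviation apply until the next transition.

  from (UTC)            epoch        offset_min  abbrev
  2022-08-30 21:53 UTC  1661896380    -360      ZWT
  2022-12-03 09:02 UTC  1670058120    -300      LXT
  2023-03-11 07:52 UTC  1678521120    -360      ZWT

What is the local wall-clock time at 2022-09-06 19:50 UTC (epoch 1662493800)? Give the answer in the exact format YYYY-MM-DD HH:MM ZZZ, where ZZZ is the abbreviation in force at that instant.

2022-09-06 13:50 ZWT

Query: 2022-09-06 19:50 UTC
Rule 1/3 (ZWT, -06:00): 2022-08-30 21:53 UTC ≤ query < 2022-12-03 09:02 UTC
19·60 + 50 - 360 = 830 min
830 = 0·1440 + 830; 830 = 13·60 + 50 → 13:50, same day
→ 2022-09-06 13:50 ZWT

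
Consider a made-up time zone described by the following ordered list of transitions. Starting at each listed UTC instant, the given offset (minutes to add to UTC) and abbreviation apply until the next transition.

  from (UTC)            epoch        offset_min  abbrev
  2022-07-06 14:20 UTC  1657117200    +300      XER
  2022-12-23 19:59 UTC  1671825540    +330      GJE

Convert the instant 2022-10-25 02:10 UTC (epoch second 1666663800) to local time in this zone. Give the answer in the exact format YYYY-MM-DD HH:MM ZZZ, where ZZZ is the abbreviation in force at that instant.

Query: 2022-10-25 02:10 UTC
Rule 1/2 (XER, +05:00): 2022-07-06 14:20 UTC ≤ query < 2022-12-23 19:59 UTC
2·60 + 10 + 300 = 430 min
430 = 0·1440 + 430; 430 = 7·60 + 10 → 07:10, same day
→ 2022-10-25 07:10 XER

2022-10-25 07:10 XER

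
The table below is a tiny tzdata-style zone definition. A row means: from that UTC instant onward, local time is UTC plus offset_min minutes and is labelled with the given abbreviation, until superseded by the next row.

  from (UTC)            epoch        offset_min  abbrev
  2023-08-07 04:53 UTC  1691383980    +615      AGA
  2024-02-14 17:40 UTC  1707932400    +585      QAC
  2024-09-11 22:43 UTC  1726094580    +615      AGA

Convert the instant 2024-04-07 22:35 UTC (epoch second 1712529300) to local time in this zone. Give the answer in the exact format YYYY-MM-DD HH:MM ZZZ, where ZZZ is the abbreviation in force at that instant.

Query: 2024-04-07 22:35 UTC
Rule 2/3 (QAC, +09:45): 2024-02-14 17:40 UTC ≤ query < 2024-09-11 22:43 UTC
22·60 + 35 + 585 = 1940 min
1940 = 1·1440 + 500; 500 = 8·60 + 20 → 08:20, 2024-04-07 + 1 day = 2024-04-08
→ 2024-04-08 08:20 QAC

2024-04-08 08:20 QAC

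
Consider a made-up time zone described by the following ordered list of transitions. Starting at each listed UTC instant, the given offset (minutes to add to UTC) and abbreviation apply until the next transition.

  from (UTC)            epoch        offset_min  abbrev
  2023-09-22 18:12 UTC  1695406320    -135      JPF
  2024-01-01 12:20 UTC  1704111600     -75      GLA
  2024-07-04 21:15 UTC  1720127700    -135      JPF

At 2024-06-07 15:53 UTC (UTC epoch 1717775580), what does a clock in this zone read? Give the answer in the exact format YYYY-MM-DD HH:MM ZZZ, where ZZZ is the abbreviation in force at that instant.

Query: 2024-06-07 15:53 UTC
Rule 2/3 (GLA, -01:15): 2024-01-01 12:20 UTC ≤ query < 2024-07-04 21:15 UTC
15·60 + 53 - 75 = 878 min
878 = 0·1440 + 878; 878 = 14·60 + 38 → 14:38, same day
→ 2024-06-07 14:38 GLA

2024-06-07 14:38 GLA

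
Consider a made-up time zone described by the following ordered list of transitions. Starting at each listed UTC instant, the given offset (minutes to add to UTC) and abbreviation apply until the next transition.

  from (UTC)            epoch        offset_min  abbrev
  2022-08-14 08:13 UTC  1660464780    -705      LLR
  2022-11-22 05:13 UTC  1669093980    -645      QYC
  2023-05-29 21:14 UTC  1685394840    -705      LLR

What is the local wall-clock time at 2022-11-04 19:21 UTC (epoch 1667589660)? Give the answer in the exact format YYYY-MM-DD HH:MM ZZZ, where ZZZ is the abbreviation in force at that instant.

2022-11-04 07:36 LLR

Query: 2022-11-04 19:21 UTC
Rule 1/3 (LLR, -11:45): 2022-08-14 08:13 UTC ≤ query < 2022-11-22 05:13 UTC
19·60 + 21 - 705 = 456 min
456 = 0·1440 + 456; 456 = 7·60 + 36 → 07:36, same day
→ 2022-11-04 07:36 LLR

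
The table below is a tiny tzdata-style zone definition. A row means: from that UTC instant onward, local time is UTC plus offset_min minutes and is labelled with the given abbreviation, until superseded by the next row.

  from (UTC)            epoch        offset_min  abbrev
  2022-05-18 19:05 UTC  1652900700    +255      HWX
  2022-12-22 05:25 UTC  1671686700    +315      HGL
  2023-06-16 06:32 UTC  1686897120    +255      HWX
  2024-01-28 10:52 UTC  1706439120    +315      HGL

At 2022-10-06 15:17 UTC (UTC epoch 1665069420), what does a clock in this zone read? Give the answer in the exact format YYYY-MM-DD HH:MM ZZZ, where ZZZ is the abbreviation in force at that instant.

Query: 2022-10-06 15:17 UTC
Rule 1/4 (HWX, +04:15): 2022-05-18 19:05 UTC ≤ query < 2022-12-22 05:25 UTC
15·60 + 17 + 255 = 1172 min
1172 = 0·1440 + 1172; 1172 = 19·60 + 32 → 19:32, same day
→ 2022-10-06 19:32 HWX

2022-10-06 19:32 HWX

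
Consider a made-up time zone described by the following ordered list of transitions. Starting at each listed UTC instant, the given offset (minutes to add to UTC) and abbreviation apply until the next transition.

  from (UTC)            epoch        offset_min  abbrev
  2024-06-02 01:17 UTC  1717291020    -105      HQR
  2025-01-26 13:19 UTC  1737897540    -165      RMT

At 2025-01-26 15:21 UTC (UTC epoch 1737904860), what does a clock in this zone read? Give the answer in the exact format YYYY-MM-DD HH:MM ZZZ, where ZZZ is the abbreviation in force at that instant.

Query: 2025-01-26 15:21 UTC
Rule 2/2 (RMT, -02:45): 2025-01-26 13:19 UTC ≤ query < +∞
15·60 + 21 - 165 = 756 min
756 = 0·1440 + 756; 756 = 12·60 + 36 → 12:36, same day
→ 2025-01-26 12:36 RMT

2025-01-26 12:36 RMT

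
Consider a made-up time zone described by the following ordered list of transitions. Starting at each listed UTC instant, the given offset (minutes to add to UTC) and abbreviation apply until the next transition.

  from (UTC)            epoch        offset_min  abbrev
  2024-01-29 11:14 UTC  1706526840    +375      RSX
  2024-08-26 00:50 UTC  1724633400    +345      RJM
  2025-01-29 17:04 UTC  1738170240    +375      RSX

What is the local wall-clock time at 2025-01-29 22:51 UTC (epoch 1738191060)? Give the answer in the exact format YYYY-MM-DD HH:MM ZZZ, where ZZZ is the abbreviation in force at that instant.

Query: 2025-01-29 22:51 UTC
Rule 3/3 (RSX, +06:15): 2025-01-29 17:04 UTC ≤ query < +∞
22·60 + 51 + 375 = 1746 min
1746 = 1·1440 + 306; 306 = 5·60 + 6 → 05:06, 2025-01-29 + 1 day = 2025-01-30
→ 2025-01-30 05:06 RSX

2025-01-30 05:06 RSX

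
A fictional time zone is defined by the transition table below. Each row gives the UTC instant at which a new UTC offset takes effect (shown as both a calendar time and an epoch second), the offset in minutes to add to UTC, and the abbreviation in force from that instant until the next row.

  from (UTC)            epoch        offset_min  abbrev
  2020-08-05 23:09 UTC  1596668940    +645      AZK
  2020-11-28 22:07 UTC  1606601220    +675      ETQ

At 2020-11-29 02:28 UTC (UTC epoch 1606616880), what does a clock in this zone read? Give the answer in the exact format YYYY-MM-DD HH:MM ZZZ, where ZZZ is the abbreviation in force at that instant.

2020-11-29 13:43 ETQ

Query: 2020-11-29 02:28 UTC
Rule 2/2 (ETQ, +11:15): 2020-11-28 22:07 UTC ≤ query < +∞
2·60 + 28 + 675 = 823 min
823 = 0·1440 + 823; 823 = 13·60 + 43 → 13:43, same day
→ 2020-11-29 13:43 ETQ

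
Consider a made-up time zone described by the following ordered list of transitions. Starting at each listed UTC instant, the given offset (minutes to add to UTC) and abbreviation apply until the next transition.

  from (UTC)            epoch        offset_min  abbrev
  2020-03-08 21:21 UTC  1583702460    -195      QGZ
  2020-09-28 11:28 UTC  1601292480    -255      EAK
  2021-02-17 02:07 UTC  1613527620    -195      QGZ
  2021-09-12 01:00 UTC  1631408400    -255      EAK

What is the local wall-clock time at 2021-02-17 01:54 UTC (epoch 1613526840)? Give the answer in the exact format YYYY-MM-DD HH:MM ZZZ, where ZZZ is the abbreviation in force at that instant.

2021-02-16 21:39 EAK

Query: 2021-02-17 01:54 UTC
Rule 2/4 (EAK, -04:15): 2020-09-28 11:28 UTC ≤ query < 2021-02-17 02:07 UTC
1·60 + 54 - 255 = -141 min
-141 = -1·1440 + 1299; 1299 = 21·60 + 39 → 21:39, 2021-02-17 - 1 day = 2021-02-16
→ 2021-02-16 21:39 EAK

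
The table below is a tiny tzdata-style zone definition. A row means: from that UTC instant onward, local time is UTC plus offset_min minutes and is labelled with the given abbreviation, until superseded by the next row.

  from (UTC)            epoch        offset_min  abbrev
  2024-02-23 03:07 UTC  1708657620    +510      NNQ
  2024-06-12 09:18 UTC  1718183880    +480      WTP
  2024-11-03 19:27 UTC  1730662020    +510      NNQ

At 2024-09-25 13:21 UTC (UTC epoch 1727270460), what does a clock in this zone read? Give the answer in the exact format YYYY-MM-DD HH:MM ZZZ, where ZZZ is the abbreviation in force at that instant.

2024-09-25 21:21 WTP

Query: 2024-09-25 13:21 UTC
Rule 2/3 (WTP, +08:00): 2024-06-12 09:18 UTC ≤ query < 2024-11-03 19:27 UTC
13·60 + 21 + 480 = 1281 min
1281 = 0·1440 + 1281; 1281 = 21·60 + 21 → 21:21, same day
→ 2024-09-25 21:21 WTP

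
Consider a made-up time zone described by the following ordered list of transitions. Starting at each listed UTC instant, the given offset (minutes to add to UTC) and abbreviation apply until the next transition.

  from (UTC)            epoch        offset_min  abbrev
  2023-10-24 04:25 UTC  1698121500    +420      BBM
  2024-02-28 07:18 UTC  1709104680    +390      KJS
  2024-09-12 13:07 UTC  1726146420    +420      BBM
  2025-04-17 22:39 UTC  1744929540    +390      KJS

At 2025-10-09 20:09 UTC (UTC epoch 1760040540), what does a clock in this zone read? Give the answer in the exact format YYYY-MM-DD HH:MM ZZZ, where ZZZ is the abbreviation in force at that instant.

2025-10-10 02:39 KJS

Query: 2025-10-09 20:09 UTC
Rule 4/4 (KJS, +06:30): 2025-04-17 22:39 UTC ≤ query < +∞
20·60 + 9 + 390 = 1599 min
1599 = 1·1440 + 159; 159 = 2·60 + 39 → 02:39, 2025-10-09 + 1 day = 2025-10-10
→ 2025-10-10 02:39 KJS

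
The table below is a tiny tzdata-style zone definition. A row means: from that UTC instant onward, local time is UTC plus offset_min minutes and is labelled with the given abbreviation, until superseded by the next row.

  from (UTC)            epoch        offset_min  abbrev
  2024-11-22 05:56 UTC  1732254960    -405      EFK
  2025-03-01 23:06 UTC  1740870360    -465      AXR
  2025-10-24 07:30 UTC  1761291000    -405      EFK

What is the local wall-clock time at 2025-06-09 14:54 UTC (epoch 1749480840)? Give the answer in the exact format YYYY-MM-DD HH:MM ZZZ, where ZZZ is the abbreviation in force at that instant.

Query: 2025-06-09 14:54 UTC
Rule 2/3 (AXR, -07:45): 2025-03-01 23:06 UTC ≤ query < 2025-10-24 07:30 UTC
14·60 + 54 - 465 = 429 min
429 = 0·1440 + 429; 429 = 7·60 + 9 → 07:09, same day
→ 2025-06-09 07:09 AXR

2025-06-09 07:09 AXR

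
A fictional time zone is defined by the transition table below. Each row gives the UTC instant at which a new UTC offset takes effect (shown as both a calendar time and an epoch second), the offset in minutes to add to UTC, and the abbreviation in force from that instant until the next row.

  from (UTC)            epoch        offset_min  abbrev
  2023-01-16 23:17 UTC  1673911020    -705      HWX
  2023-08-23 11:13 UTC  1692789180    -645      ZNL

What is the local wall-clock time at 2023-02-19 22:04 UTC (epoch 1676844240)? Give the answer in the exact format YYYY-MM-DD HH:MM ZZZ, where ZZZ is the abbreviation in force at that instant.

2023-02-19 10:19 HWX

Query: 2023-02-19 22:04 UTC
Rule 1/2 (HWX, -11:45): 2023-01-16 23:17 UTC ≤ query < 2023-08-23 11:13 UTC
22·60 + 4 - 705 = 619 min
619 = 0·1440 + 619; 619 = 10·60 + 19 → 10:19, same day
→ 2023-02-19 10:19 HWX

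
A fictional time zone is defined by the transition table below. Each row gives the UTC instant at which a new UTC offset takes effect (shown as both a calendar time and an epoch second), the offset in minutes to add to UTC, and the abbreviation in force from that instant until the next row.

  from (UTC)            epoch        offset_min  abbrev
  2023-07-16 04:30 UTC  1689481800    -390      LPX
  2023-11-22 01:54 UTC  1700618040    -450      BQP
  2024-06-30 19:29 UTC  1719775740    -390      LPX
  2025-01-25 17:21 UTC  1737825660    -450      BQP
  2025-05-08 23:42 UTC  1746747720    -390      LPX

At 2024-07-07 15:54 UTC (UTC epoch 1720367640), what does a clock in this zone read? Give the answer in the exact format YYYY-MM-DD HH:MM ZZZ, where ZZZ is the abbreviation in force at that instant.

Query: 2024-07-07 15:54 UTC
Rule 3/5 (LPX, -06:30): 2024-06-30 19:29 UTC ≤ query < 2025-01-25 17:21 UTC
15·60 + 54 - 390 = 564 min
564 = 0·1440 + 564; 564 = 9·60 + 24 → 09:24, same day
→ 2024-07-07 09:24 LPX

2024-07-07 09:24 LPX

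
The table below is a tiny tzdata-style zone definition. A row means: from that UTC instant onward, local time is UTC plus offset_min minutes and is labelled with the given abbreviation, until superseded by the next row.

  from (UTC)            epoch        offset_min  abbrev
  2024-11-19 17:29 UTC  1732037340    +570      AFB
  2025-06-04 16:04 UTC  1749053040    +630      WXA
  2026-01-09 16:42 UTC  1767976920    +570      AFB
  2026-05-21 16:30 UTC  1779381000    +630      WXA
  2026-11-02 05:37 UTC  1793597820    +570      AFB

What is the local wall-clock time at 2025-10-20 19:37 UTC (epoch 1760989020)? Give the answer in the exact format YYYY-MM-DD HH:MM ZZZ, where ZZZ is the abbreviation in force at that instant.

Query: 2025-10-20 19:37 UTC
Rule 2/5 (WXA, +10:30): 2025-06-04 16:04 UTC ≤ query < 2026-01-09 16:42 UTC
19·60 + 37 + 630 = 1807 min
1807 = 1·1440 + 367; 367 = 6·60 + 7 → 06:07, 2025-10-20 + 1 day = 2025-10-21
→ 2025-10-21 06:07 WXA

2025-10-21 06:07 WXA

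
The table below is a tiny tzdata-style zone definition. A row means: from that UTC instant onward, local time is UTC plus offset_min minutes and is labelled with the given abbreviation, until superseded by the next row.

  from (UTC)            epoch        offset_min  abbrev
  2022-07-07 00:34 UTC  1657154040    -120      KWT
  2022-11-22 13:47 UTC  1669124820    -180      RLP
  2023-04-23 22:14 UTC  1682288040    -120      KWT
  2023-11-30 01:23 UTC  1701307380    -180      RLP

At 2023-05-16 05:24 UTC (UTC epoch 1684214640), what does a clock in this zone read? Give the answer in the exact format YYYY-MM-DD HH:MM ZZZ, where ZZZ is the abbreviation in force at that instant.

2023-05-16 03:24 KWT

Query: 2023-05-16 05:24 UTC
Rule 3/4 (KWT, -02:00): 2023-04-23 22:14 UTC ≤ query < 2023-11-30 01:23 UTC
5·60 + 24 - 120 = 204 min
204 = 0·1440 + 204; 204 = 3·60 + 24 → 03:24, same day
→ 2023-05-16 03:24 KWT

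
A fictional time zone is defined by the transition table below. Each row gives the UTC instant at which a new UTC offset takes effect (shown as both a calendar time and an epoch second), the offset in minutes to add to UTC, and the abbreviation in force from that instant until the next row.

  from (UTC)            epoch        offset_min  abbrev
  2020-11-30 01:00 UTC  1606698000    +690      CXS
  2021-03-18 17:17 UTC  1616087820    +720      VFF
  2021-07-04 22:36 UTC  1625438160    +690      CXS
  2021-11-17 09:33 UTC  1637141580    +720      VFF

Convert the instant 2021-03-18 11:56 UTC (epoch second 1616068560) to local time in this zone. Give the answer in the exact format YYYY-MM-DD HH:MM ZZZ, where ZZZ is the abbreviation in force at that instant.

2021-03-18 23:26 CXS

Query: 2021-03-18 11:56 UTC
Rule 1/4 (CXS, +11:30): 2020-11-30 01:00 UTC ≤ query < 2021-03-18 17:17 UTC
11·60 + 56 + 690 = 1406 min
1406 = 0·1440 + 1406; 1406 = 23·60 + 26 → 23:26, same day
→ 2021-03-18 23:26 CXS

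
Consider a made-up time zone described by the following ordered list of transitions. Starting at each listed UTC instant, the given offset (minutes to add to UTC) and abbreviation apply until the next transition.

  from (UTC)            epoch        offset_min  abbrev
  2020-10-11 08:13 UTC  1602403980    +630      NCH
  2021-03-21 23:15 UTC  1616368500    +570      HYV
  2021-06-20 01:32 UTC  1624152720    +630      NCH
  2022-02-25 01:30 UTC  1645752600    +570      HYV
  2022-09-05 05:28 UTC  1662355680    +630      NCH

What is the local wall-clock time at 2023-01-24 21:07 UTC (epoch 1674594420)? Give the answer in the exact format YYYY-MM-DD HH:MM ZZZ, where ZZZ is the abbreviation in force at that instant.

2023-01-25 07:37 NCH

Query: 2023-01-24 21:07 UTC
Rule 5/5 (NCH, +10:30): 2022-09-05 05:28 UTC ≤ query < +∞
21·60 + 7 + 630 = 1897 min
1897 = 1·1440 + 457; 457 = 7·60 + 37 → 07:37, 2023-01-24 + 1 day = 2023-01-25
→ 2023-01-25 07:37 NCH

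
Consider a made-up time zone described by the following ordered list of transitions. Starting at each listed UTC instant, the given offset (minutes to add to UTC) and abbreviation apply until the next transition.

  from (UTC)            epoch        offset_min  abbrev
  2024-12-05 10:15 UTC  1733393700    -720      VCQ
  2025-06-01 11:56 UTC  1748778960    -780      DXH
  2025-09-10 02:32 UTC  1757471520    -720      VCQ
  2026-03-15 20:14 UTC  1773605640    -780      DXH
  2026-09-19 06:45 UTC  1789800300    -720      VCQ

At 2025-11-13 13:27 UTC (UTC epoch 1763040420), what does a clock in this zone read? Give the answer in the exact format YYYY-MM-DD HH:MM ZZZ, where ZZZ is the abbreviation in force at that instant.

Query: 2025-11-13 13:27 UTC
Rule 3/5 (VCQ, -12:00): 2025-09-10 02:32 UTC ≤ query < 2026-03-15 20:14 UTC
13·60 + 27 - 720 = 87 min
87 = 0·1440 + 87; 87 = 1·60 + 27 → 01:27, same day
→ 2025-11-13 01:27 VCQ

2025-11-13 01:27 VCQ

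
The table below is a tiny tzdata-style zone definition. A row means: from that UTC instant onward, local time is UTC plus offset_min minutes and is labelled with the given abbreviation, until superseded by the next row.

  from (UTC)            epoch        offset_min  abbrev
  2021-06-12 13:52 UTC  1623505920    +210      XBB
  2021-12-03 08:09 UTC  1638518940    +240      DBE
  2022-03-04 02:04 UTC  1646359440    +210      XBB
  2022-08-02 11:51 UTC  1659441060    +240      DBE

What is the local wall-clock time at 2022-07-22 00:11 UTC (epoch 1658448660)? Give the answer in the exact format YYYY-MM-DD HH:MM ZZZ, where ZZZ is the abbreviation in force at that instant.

Query: 2022-07-22 00:11 UTC
Rule 3/4 (XBB, +03:30): 2022-03-04 02:04 UTC ≤ query < 2022-08-02 11:51 UTC
0·60 + 11 + 210 = 221 min
221 = 0·1440 + 221; 221 = 3·60 + 41 → 03:41, same day
→ 2022-07-22 03:41 XBB

2022-07-22 03:41 XBB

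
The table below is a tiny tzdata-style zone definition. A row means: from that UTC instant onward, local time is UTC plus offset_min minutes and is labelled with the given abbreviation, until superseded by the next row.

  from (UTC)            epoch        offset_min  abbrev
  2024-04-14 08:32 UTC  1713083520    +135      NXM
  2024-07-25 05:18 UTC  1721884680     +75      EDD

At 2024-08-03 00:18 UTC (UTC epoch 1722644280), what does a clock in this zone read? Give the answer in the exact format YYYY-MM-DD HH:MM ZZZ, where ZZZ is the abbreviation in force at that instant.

Query: 2024-08-03 00:18 UTC
Rule 2/2 (EDD, +01:15): 2024-07-25 05:18 UTC ≤ query < +∞
0·60 + 18 + 75 = 93 min
93 = 0·1440 + 93; 93 = 1·60 + 33 → 01:33, same day
→ 2024-08-03 01:33 EDD

2024-08-03 01:33 EDD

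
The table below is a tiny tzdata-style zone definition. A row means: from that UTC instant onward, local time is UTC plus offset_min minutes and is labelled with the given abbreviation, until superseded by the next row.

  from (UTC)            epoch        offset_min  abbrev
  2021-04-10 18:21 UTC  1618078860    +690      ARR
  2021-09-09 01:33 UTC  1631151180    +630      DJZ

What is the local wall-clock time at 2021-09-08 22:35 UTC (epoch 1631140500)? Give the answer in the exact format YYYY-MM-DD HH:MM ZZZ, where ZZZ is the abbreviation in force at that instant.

Query: 2021-09-08 22:35 UTC
Rule 1/2 (ARR, +11:30): 2021-04-10 18:21 UTC ≤ query < 2021-09-09 01:33 UTC
22·60 + 35 + 690 = 2045 min
2045 = 1·1440 + 605; 605 = 10·60 + 5 → 10:05, 2021-09-08 + 1 day = 2021-09-09
→ 2021-09-09 10:05 ARR

2021-09-09 10:05 ARR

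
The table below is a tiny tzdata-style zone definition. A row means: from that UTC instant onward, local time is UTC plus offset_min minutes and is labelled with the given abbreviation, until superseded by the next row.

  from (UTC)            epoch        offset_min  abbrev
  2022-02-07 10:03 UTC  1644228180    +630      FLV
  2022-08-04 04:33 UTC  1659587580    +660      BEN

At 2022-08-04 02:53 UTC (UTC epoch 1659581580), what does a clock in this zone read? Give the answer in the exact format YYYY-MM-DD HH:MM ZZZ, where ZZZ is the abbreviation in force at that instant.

2022-08-04 13:23 FLV

Query: 2022-08-04 02:53 UTC
Rule 1/2 (FLV, +10:30): 2022-02-07 10:03 UTC ≤ query < 2022-08-04 04:33 UTC
2·60 + 53 + 630 = 803 min
803 = 0·1440 + 803; 803 = 13·60 + 23 → 13:23, same day
→ 2022-08-04 13:23 FLV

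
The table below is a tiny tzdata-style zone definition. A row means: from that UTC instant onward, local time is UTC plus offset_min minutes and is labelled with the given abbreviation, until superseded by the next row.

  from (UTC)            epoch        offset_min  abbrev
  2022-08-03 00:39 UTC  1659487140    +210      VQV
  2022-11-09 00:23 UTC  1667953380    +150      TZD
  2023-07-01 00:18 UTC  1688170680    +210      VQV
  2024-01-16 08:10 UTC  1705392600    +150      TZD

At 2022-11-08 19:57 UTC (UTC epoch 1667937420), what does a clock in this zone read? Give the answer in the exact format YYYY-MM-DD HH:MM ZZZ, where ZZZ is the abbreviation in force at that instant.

Query: 2022-11-08 19:57 UTC
Rule 1/4 (VQV, +03:30): 2022-08-03 00:39 UTC ≤ query < 2022-11-09 00:23 UTC
19·60 + 57 + 210 = 1407 min
1407 = 0·1440 + 1407; 1407 = 23·60 + 27 → 23:27, same day
→ 2022-11-08 23:27 VQV

2022-11-08 23:27 VQV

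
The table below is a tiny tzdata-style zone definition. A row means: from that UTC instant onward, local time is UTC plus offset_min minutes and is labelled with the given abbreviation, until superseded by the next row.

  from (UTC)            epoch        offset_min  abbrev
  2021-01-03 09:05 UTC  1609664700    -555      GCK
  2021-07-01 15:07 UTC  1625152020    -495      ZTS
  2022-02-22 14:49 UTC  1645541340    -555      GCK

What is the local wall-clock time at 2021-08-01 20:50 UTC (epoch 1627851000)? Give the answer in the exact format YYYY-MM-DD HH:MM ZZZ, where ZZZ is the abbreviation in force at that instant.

Query: 2021-08-01 20:50 UTC
Rule 2/3 (ZTS, -08:15): 2021-07-01 15:07 UTC ≤ query < 2022-02-22 14:49 UTC
20·60 + 50 - 495 = 755 min
755 = 0·1440 + 755; 755 = 12·60 + 35 → 12:35, same day
→ 2021-08-01 12:35 ZTS

2021-08-01 12:35 ZTS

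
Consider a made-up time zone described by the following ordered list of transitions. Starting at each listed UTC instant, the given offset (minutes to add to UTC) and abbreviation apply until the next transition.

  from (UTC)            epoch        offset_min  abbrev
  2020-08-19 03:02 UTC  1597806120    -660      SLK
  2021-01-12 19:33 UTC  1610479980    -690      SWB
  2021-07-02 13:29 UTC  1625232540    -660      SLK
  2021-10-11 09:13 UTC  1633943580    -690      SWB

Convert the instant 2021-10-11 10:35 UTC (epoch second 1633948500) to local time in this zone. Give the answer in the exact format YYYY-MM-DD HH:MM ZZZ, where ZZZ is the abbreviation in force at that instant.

2021-10-10 23:05 SWB

Query: 2021-10-11 10:35 UTC
Rule 4/4 (SWB, -11:30): 2021-10-11 09:13 UTC ≤ query < +∞
10·60 + 35 - 690 = -55 min
-55 = -1·1440 + 1385; 1385 = 23·60 + 5 → 23:05, 2021-10-11 - 1 day = 2021-10-10
→ 2021-10-10 23:05 SWB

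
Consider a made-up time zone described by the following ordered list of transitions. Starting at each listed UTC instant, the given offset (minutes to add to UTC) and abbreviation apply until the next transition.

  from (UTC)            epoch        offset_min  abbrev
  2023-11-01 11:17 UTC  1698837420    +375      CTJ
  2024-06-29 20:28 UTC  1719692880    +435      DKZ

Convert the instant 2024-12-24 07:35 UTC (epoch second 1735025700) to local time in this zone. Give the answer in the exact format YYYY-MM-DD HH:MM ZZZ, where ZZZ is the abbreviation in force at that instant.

2024-12-24 14:50 DKZ

Query: 2024-12-24 07:35 UTC
Rule 2/2 (DKZ, +07:15): 2024-06-29 20:28 UTC ≤ query < +∞
7·60 + 35 + 435 = 890 min
890 = 0·1440 + 890; 890 = 14·60 + 50 → 14:50, same day
→ 2024-12-24 14:50 DKZ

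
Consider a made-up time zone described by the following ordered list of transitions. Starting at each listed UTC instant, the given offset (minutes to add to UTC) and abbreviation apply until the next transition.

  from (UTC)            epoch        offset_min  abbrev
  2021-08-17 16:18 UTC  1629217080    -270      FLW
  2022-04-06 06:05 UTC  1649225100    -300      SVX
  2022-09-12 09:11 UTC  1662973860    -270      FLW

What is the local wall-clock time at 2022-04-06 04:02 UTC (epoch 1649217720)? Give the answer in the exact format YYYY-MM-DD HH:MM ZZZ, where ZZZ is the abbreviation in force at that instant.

2022-04-05 23:32 FLW

Query: 2022-04-06 04:02 UTC
Rule 1/3 (FLW, -04:30): 2021-08-17 16:18 UTC ≤ query < 2022-04-06 06:05 UTC
4·60 + 2 - 270 = -28 min
-28 = -1·1440 + 1412; 1412 = 23·60 + 32 → 23:32, 2022-04-06 - 1 day = 2022-04-05
→ 2022-04-05 23:32 FLW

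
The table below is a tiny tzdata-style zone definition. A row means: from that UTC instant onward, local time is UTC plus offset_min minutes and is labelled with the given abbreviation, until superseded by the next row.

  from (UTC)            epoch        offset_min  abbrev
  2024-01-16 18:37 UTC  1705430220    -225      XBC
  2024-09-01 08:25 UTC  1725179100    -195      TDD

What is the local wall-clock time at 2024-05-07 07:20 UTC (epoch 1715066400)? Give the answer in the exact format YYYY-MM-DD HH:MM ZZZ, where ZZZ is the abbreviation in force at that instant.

2024-05-07 03:35 XBC

Query: 2024-05-07 07:20 UTC
Rule 1/2 (XBC, -03:45): 2024-01-16 18:37 UTC ≤ query < 2024-09-01 08:25 UTC
7·60 + 20 - 225 = 215 min
215 = 0·1440 + 215; 215 = 3·60 + 35 → 03:35, same day
→ 2024-05-07 03:35 XBC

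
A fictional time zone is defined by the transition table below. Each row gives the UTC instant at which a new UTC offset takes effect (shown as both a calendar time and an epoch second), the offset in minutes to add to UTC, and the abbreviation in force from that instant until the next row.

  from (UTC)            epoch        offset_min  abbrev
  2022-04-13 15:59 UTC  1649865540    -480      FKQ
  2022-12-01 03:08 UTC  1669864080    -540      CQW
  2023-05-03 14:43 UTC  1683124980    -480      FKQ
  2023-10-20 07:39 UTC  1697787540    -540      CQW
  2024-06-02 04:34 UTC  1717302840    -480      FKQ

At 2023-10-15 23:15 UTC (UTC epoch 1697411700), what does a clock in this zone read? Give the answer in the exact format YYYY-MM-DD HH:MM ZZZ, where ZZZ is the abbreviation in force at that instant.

Query: 2023-10-15 23:15 UTC
Rule 3/5 (FKQ, -08:00): 2023-05-03 14:43 UTC ≤ query < 2023-10-20 07:39 UTC
23·60 + 15 - 480 = 915 min
915 = 0·1440 + 915; 915 = 15·60 + 15 → 15:15, same day
→ 2023-10-15 15:15 FKQ

2023-10-15 15:15 FKQ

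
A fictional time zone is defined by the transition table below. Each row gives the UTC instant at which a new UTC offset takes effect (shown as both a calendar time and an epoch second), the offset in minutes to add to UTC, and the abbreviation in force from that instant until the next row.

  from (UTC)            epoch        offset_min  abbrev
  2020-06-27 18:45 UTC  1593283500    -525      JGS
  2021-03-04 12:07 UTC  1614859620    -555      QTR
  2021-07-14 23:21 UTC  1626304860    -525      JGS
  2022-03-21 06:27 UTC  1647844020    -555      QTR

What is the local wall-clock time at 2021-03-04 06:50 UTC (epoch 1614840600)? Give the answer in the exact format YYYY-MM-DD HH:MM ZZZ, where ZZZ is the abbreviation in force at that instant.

2021-03-03 22:05 JGS

Query: 2021-03-04 06:50 UTC
Rule 1/4 (JGS, -08:45): 2020-06-27 18:45 UTC ≤ query < 2021-03-04 12:07 UTC
6·60 + 50 - 525 = -115 min
-115 = -1·1440 + 1325; 1325 = 22·60 + 5 → 22:05, 2021-03-04 - 1 day = 2021-03-03
→ 2021-03-03 22:05 JGS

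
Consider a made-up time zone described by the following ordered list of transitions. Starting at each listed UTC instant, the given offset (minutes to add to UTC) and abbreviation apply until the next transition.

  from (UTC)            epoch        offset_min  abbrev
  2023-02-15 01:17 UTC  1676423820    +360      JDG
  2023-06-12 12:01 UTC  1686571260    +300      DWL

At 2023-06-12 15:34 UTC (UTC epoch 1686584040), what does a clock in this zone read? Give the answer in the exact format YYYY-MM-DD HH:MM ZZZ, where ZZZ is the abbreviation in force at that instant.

Query: 2023-06-12 15:34 UTC
Rule 2/2 (DWL, +05:00): 2023-06-12 12:01 UTC ≤ query < +∞
15·60 + 34 + 300 = 1234 min
1234 = 0·1440 + 1234; 1234 = 20·60 + 34 → 20:34, same day
→ 2023-06-12 20:34 DWL

2023-06-12 20:34 DWL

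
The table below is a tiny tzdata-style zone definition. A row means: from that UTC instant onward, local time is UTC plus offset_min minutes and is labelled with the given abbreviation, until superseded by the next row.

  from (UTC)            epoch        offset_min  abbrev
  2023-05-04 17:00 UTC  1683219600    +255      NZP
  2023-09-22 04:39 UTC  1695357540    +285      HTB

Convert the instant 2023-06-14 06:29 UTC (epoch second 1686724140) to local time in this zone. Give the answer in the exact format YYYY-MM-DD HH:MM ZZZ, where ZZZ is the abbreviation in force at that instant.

Query: 2023-06-14 06:29 UTC
Rule 1/2 (NZP, +04:15): 2023-05-04 17:00 UTC ≤ query < 2023-09-22 04:39 UTC
6·60 + 29 + 255 = 644 min
644 = 0·1440 + 644; 644 = 10·60 + 44 → 10:44, same day
→ 2023-06-14 10:44 NZP

2023-06-14 10:44 NZP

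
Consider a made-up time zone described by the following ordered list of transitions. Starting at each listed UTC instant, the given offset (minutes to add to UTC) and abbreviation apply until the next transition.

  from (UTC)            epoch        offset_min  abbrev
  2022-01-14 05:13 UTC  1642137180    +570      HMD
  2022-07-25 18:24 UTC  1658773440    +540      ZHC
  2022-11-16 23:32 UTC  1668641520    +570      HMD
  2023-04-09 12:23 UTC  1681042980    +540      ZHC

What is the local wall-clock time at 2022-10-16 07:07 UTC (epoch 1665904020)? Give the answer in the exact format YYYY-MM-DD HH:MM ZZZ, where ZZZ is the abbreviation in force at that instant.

Query: 2022-10-16 07:07 UTC
Rule 2/4 (ZHC, +09:00): 2022-07-25 18:24 UTC ≤ query < 2022-11-16 23:32 UTC
7·60 + 7 + 540 = 967 min
967 = 0·1440 + 967; 967 = 16·60 + 7 → 16:07, same day
→ 2022-10-16 16:07 ZHC

2022-10-16 16:07 ZHC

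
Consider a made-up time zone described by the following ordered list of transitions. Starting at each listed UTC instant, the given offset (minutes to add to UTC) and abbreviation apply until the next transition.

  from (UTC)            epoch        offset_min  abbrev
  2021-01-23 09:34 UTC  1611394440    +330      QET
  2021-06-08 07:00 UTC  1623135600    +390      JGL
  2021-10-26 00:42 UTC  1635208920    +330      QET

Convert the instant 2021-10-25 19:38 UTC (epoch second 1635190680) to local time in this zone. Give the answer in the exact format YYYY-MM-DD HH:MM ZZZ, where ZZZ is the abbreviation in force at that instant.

Query: 2021-10-25 19:38 UTC
Rule 2/3 (JGL, +06:30): 2021-06-08 07:00 UTC ≤ query < 2021-10-26 00:42 UTC
19·60 + 38 + 390 = 1568 min
1568 = 1·1440 + 128; 128 = 2·60 + 8 → 02:08, 2021-10-25 + 1 day = 2021-10-26
→ 2021-10-26 02:08 JGL

2021-10-26 02:08 JGL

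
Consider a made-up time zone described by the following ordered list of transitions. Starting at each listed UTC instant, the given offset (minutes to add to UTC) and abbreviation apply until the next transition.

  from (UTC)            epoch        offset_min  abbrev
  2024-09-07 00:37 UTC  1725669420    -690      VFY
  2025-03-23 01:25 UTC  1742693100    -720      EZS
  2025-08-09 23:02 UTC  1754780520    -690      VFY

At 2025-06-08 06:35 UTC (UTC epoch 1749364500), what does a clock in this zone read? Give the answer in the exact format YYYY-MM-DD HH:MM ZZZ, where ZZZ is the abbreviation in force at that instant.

2025-06-07 18:35 EZS

Query: 2025-06-08 06:35 UTC
Rule 2/3 (EZS, -12:00): 2025-03-23 01:25 UTC ≤ query < 2025-08-09 23:02 UTC
6·60 + 35 - 720 = -325 min
-325 = -1·1440 + 1115; 1115 = 18·60 + 35 → 18:35, 2025-06-08 - 1 day = 2025-06-07
→ 2025-06-07 18:35 EZS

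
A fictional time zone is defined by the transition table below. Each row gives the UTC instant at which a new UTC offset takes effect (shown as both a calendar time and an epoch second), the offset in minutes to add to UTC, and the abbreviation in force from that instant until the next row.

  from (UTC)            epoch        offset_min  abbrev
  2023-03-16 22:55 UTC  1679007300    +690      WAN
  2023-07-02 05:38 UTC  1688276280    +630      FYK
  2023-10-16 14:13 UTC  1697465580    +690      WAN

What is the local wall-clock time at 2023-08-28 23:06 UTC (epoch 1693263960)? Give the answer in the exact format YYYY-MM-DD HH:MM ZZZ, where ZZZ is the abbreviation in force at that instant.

2023-08-29 09:36 FYK

Query: 2023-08-28 23:06 UTC
Rule 2/3 (FYK, +10:30): 2023-07-02 05:38 UTC ≤ query < 2023-10-16 14:13 UTC
23·60 + 6 + 630 = 2016 min
2016 = 1·1440 + 576; 576 = 9·60 + 36 → 09:36, 2023-08-28 + 1 day = 2023-08-29
→ 2023-08-29 09:36 FYK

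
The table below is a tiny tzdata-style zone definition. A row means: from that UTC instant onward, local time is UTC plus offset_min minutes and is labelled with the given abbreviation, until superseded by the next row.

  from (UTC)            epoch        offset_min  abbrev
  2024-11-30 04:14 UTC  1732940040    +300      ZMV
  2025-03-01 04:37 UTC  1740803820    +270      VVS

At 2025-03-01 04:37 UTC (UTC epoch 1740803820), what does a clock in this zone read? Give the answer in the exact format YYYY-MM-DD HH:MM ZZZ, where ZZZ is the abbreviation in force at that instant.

2025-03-01 09:07 VVS

Query: 2025-03-01 04:37 UTC
Rule 2/2 (VVS, +04:30): 2025-03-01 04:37 UTC ≤ query < +∞
4·60 + 37 + 270 = 547 min
547 = 0·1440 + 547; 547 = 9·60 + 7 → 09:07, same day
→ 2025-03-01 09:07 VVS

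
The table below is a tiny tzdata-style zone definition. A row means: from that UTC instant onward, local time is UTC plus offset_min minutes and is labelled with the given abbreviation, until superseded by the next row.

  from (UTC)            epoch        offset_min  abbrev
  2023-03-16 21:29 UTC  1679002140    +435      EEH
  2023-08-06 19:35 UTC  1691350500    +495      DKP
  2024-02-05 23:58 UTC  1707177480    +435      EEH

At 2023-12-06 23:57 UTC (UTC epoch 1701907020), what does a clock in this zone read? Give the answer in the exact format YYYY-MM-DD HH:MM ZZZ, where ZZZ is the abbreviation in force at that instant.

Query: 2023-12-06 23:57 UTC
Rule 2/3 (DKP, +08:15): 2023-08-06 19:35 UTC ≤ query < 2024-02-05 23:58 UTC
23·60 + 57 + 495 = 1932 min
1932 = 1·1440 + 492; 492 = 8·60 + 12 → 08:12, 2023-12-06 + 1 day = 2023-12-07
→ 2023-12-07 08:12 DKP

2023-12-07 08:12 DKP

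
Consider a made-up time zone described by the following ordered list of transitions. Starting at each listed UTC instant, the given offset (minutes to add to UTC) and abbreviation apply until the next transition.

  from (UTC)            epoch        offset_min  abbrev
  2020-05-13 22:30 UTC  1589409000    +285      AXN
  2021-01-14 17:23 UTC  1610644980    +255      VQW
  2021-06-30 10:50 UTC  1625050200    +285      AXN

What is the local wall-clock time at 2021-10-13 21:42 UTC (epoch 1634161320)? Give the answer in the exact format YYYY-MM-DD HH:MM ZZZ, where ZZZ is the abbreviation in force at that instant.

2021-10-14 02:27 AXN

Query: 2021-10-13 21:42 UTC
Rule 3/3 (AXN, +04:45): 2021-06-30 10:50 UTC ≤ query < +∞
21·60 + 42 + 285 = 1587 min
1587 = 1·1440 + 147; 147 = 2·60 + 27 → 02:27, 2021-10-13 + 1 day = 2021-10-14
→ 2021-10-14 02:27 AXN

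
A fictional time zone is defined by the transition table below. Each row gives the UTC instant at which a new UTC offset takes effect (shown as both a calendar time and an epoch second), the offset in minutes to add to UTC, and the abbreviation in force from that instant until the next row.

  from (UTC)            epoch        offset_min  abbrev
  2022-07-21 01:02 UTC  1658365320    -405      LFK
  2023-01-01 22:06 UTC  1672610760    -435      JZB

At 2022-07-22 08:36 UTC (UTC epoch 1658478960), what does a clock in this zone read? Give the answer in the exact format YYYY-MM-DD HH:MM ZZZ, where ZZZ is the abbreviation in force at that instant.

Query: 2022-07-22 08:36 UTC
Rule 1/2 (LFK, -06:45): 2022-07-21 01:02 UTC ≤ query < 2023-01-01 22:06 UTC
8·60 + 36 - 405 = 111 min
111 = 0·1440 + 111; 111 = 1·60 + 51 → 01:51, same day
→ 2022-07-22 01:51 LFK

2022-07-22 01:51 LFK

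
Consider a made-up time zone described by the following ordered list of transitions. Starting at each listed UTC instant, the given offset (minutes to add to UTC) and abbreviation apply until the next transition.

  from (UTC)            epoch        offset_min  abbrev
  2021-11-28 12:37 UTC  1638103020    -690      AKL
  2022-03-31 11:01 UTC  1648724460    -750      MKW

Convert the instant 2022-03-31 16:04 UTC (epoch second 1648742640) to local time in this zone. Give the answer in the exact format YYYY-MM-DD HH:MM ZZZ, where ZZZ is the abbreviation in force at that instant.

2022-03-31 03:34 MKW

Query: 2022-03-31 16:04 UTC
Rule 2/2 (MKW, -12:30): 2022-03-31 11:01 UTC ≤ query < +∞
16·60 + 4 - 750 = 214 min
214 = 0·1440 + 214; 214 = 3·60 + 34 → 03:34, same day
→ 2022-03-31 03:34 MKW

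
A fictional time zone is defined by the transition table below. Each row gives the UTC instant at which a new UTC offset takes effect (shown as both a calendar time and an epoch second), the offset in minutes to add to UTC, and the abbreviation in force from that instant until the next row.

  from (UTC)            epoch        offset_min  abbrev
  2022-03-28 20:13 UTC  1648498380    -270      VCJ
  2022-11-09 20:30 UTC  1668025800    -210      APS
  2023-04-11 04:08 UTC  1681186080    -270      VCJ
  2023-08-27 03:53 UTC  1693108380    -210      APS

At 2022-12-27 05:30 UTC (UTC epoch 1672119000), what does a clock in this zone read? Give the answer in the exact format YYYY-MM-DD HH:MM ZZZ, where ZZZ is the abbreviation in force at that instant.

2022-12-27 02:00 APS

Query: 2022-12-27 05:30 UTC
Rule 2/4 (APS, -03:30): 2022-11-09 20:30 UTC ≤ query < 2023-04-11 04:08 UTC
5·60 + 30 - 210 = 120 min
120 = 0·1440 + 120; 120 = 2·60 + 0 → 02:00, same day
→ 2022-12-27 02:00 APS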